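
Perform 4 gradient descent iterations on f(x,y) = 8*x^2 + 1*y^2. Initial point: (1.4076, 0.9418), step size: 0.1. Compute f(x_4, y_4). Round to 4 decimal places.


Gradient descent on f(x,y) = 8*x^2 + 1*y^2.
Starting point: (1.4076, 0.9418), alpha = 0.1
Step 1: grad_x = 2*8*1.4076 = 22.5216, grad_y = 2*1*0.9418 = 1.8836
  x_1 = 1.4076 - 0.1*22.5216 = -0.8446
  y_1 = 0.9418 - 0.1*1.8836 = 0.7534
Step 2: grad_x = 2*8*-0.8446 = -13.513, grad_y = 2*1*0.7534 = 1.5069
  x_2 = -0.8446 - 0.1*-13.513 = 0.5067
  y_2 = 0.7534 - 0.1*1.5069 = 0.6028
Step 3: grad_x = 2*8*0.5067 = 8.1078, grad_y = 2*1*0.6028 = 1.2055
  x_3 = 0.5067 - 0.1*8.1078 = -0.304
  y_3 = 0.6028 - 0.1*1.2055 = 0.4822
Step 4: grad_x = 2*8*-0.304 = -4.8647, grad_y = 2*1*0.4822 = 0.9644
  x_4 = -0.304 - 0.1*-4.8647 = 0.1824
  y_4 = 0.4822 - 0.1*0.9644 = 0.3858
f(0.1824, 0.3858) = 8*0.1824^2 + 1*0.3858^2 = 0.415


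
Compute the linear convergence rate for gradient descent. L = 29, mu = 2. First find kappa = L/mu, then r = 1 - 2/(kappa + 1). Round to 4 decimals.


Step 1: Compute the condition number.
kappa = L/mu = 29/2 = 14.5
Step 2: Compute the convergence rate.
r = 1 - 2/(kappa + 1) = 1 - 2*mu/(L + mu) = (L - mu)/(L + mu) = 27/31 = 0.871


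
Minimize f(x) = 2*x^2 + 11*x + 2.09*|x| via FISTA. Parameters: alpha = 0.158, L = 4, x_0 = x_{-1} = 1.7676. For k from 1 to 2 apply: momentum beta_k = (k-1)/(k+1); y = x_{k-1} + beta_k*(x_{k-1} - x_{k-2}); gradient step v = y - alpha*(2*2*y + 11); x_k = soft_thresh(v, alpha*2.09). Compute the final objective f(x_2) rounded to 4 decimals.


FISTA on f(x) = 2*x^2 + 11*x + 2.09*|x|
L = 4, alpha = 0.158
Iteration 1: beta = 0.0, y = 1.7676 + 0.0*(1.7676 - 1.7676) = 1.7676
  grad(y) = 18.0704, v = y - alpha*grad = -1.0875
  prox(v) = soft_thresh(-1.0875, 0.3302) = -0.7573
Iteration 2: beta = 0.3333, y = -0.7573 + 0.3333*(-0.7573 - 1.7676) = -1.5989
  grad(y) = 4.6042, v = y - alpha*grad = -2.3264
  prox(v) = soft_thresh(-2.3264, 0.3302) = -1.9962
f(x_2) = 2*(-1.9962)^2 + 11*(-1.9962) + 2.09*|-1.9962| = -9.8165


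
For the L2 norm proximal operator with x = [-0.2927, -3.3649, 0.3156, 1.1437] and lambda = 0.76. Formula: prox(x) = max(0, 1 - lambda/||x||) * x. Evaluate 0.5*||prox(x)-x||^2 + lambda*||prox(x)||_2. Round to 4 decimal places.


Step 1: Compute ||x||.
||x|| = 3.5799
Step 2: Compute scaling factor.
scale = max(0, 1 - 0.76/3.5799) = 0.7877
Step 3: prox(x) = [-0.2306, -2.6505, 0.2486, 0.9009]
||prox(x)|| = 2.8199
Step 4: Proximal objective.
0.5*||prox-x||^2 = 0.2888
lambda*||prox|| = 2.1431
Total = 2.4319


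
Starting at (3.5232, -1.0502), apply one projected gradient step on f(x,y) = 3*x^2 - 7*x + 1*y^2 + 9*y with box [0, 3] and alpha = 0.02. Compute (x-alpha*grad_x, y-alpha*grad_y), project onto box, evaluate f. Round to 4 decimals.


Step 1: Compute gradient at (3.5232, -1.0502).
grad_x = 2*3*3.5232 - 7 = 14.1392
grad_y = 2*1*-1.0502 + 9 = 6.8996
Step 2: Gradient step.
x_raw = 3.5232 - 0.02*14.1392 = 3.2404
y_raw = -1.0502 - 0.02*6.8996 = -1.1882
Step 3: Project onto [0, 3].
x_proj = clip(3.2404) = 3.0
y_proj = clip(-1.1882) = 0.0
Step 4: Evaluate f.
f(3.0, 0.0) = 6.0


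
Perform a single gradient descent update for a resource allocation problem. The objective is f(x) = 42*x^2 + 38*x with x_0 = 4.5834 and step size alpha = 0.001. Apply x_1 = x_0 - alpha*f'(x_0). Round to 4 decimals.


We compute the gradient at x_0 and apply the update.
f'(x) = 84*x + 38
f'(4.5834) = 84*4.5834 + 38 = 423.0056
x_1 = 4.5834 - 0.001*423.0056 = 4.1604


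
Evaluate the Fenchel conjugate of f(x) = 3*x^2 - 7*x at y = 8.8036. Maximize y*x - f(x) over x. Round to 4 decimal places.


f*(y) = sup_x {y*x - a*x^2 - b*x} = sup_x {(y-b)*x - a*x^2}
FOC: (y - b) - 2a*x = 0 => x* = (y - b)/(2a)
x* = (8.8036 + 7)/(2*3) = 2.6339
f*(8.8036) = (y-b)^2/(4a) = (8.8036 + 7)^2/(4*3)
= 249.7538/12 = 20.8128


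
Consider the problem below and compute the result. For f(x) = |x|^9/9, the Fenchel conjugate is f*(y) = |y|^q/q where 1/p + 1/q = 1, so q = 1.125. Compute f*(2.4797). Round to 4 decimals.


The conjugate exponent q satisfies 1/p + 1/q = 1.
p = 9, so q = 9/(9 - 1) = 1.125
|y|^q = 2.4797^1.125 = 2.7778
f*(2.4797) = 2.7778 / 1.125 = 2.4691


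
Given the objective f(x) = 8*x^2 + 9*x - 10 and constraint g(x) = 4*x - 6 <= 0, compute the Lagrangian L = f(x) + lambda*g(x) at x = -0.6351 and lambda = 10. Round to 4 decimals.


Step 1: Evaluate f(x).
f(-0.6351) = 8*(-0.6351)^2 + 9*(-0.6351) - 10 = -12.4891
Step 2: Evaluate g(x).
g(-0.6351) = 4*-0.6351 - 6 = -8.5404
Step 3: Compute Lagrangian.
L = -12.4891 + 10*-8.5404 = -97.8931


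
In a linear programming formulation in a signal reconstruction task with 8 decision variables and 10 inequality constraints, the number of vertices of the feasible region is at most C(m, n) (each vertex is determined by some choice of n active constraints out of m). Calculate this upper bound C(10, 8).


Each vertex corresponds to some choice of n active constraints out of m, so the number of vertices is at most C(m, n) = m! / (n!(m-n)!).
m = 10, n = 8
Numerator: 10 * 9 * 8 * 7 * 6 * 5 * 4 * 3
Denominator: 8! = 40320
C(10, 8) = 45


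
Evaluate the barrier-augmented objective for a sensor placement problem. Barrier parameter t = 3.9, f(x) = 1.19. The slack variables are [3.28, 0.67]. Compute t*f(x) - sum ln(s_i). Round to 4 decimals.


Step 1: Compute log-barrier.
ln values: [1.1878, -0.4005]
phi = -(1.1878 - 0.4005) = -0.7874
Step 2: Compute augmented objective.
t*f(x) = 3.9*1.19 = 4.641
Total = 4.641 - 0.7874 = 3.8536


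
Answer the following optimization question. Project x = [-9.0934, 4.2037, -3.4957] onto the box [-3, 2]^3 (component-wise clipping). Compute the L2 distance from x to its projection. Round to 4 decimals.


Project each component onto [-3, 2].
clip(-9.0934) = -3.0, clip(4.2037) = 2.0, clip(-3.4957) = -3.0
Projection = [-3.0, 2.0, -3.0]
Squared diffs: [37.1295, 4.8563, 0.2457]
Distance = sqrt(42.2315) = 6.4986


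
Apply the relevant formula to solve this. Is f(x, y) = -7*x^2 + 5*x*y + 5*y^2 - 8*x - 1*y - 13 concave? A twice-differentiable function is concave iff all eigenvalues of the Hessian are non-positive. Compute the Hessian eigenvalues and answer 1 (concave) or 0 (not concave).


The Hessian of f(x,y) = -7*x^2 + 5*x*y + 5*y^2 - 8*x - 1*y - 13 is:
H = [[-14, 5], [5, 10]]
Trace = -14 + 10 = -4
Determinant = -14*10 - (5)^2 = -165
Discriminant = (-4)^2 - 4*-165 = 676.0
Eigenvalues: lambda_1 = -15.0, lambda_2 = 11.0
The function is not concave.

0


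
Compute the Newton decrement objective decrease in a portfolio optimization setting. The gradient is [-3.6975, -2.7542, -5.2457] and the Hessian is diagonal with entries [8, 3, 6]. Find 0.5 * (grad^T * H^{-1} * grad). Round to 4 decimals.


Step 1: H is diagonal, so H^(-1) * g = [-0.4622, -0.9181, -0.8743].
Step 2: g^T H^(-1) g = sum_i g_i^2 / H_ii
  = (-3.6975)^2/8 + (-2.7542)^2/3 + (-5.2457)^2/6
  = 1.7089 + 2.5285 + 4.5862 = 8.8237
Step 3: Objective decrease = 0.5 * g^T H^(-1) g = 4.4119


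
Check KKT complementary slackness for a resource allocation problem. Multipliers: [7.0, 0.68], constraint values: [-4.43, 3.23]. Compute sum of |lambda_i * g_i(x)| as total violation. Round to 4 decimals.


KKT complementary slackness check:
lambda_1 * g_1 = 7.0 * -4.43 = -31.01
lambda_2 * g_2 = 0.68 * 3.23 = 2.1964
Total violation = 31.01 + 2.1964 = 33.2064


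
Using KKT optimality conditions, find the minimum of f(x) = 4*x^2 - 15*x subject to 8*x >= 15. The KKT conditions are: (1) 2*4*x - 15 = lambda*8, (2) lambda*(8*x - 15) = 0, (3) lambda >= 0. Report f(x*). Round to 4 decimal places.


Step 1: Try lambda = 0 (constraint inactive).
Stationarity: 2*4*x - 15 = 0
x* = 15/(2*4) = 1.875
Check constraint: 8*1.875 = 15.0 >= 15 -- satisfied.
Step 2: Compute optimal value.
f(x*) = 4*1.875^2 - 15*1.875 = -14.0625


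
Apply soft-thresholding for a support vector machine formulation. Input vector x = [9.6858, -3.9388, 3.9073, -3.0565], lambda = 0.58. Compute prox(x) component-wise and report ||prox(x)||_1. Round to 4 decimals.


Soft-thresholding with lambda = 0.58:
prox(9.6858) = sign(9.6858)*max(|9.6858| - 0.58, 0) = 9.1058
prox(-3.9388) = sign(-3.9388)*max(|-3.9388| - 0.58, 0) = -3.3588
prox(3.9073) = sign(3.9073)*max(|3.9073| - 0.58, 0) = 3.3273
prox(-3.0565) = sign(-3.0565)*max(|-3.0565| - 0.58, 0) = -2.4765
prox(x) = [9.1058, -3.3588, 3.3273, -2.4765]
||prox(x)||_1 = 9.1058 + 3.3588 + 3.3273 + 2.4765 = 18.2684


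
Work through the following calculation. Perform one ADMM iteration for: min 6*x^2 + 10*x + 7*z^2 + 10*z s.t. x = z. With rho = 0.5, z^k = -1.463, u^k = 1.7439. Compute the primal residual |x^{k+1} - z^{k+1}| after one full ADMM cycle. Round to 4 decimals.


ADMM iteration with rho = 0.5, z^k = -1.463, u^k = 1.7439
Step 1: x-update.
Minimize 6*x^2 + 10*x + (0.5/2)*(x + 1.463 + 1.7439)^2
FOC: (2*6 + 0.5)*x = -10 + 0.5*(-1.463 - 1.7439)
x^{k+1} = -0.9283
Step 2: z-update.
Minimize 7*z^2 + 10*z + (0.5/2)*(-0.9283 - z + 1.7439)^2
FOC: (2*7 + 0.5)*z = -10 + 0.5*(-0.9283 + 1.7439)
z^{k+1} = -0.6615
Step 3: u-update.
u^{k+1} = 1.7439 - 0.9283 + 0.6615 = 1.4772
Step 4: Primal residual = |-0.9283 + 0.6615| = 0.2667


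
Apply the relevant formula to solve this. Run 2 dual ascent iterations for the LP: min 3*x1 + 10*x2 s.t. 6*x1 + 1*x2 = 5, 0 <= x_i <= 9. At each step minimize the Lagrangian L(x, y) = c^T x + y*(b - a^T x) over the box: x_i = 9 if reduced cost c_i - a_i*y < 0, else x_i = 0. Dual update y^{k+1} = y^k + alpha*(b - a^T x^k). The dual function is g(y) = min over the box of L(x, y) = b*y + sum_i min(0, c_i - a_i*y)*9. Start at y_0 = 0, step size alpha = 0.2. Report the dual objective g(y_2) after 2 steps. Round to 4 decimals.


Dual ascent for LP: min 3*x1 + 10*x2, 6*x1 + 1*x2 = 5, 0 <= x_i <= 9
Step 1: y^k = 0.0, reduced costs: (3.0, 10.0)
  x^k = (0.0, 0.0), subgradient = b - a^T x = 5.0
  y^{k+1} = 0.0 + 0.2*5.0 = 1.0
Step 2: y^k = 1.0, reduced costs: (-3.0, 9.0)
  x^k = (9.0, 0.0), subgradient = b - a^T x = -49.0
  y^{k+1} = 1.0 + 0.2*-49.0 = -8.8
Dual objective at y_2 = -8.8: reduced costs (55.8, 18.8), box minimizer x = (0.0, 0.0)
g(y_2) = b*y + (c1 - a1*y)*x1 + (c2 - a2*y)*x2 = 5*(-8.8) + 55.8*0.0 + 18.8*0.0 = -44.0 + 0.0 + 0.0 = -44.0


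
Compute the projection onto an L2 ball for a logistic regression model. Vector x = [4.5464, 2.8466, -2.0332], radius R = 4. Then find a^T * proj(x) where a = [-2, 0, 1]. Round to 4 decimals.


Step 1: Compute ||x|| (intermediates to 6 decimals).
||x|| = sqrt(4.5464^2 + 2.8466^2 + (-2.0332)^2) = 5.736444
Step 2: Project.
Since ||x|| > R, scale = R/||x|| = 4/5.736444 = 0.697296, proj(x) = scale * x
proj(x) = [3.170187, 1.984923, -1.417742]
Step 3: Dot product.
a^T * proj(x) = -2*3.170187 + 0*1.984923 + 1*(-1.417742) = -7.7581


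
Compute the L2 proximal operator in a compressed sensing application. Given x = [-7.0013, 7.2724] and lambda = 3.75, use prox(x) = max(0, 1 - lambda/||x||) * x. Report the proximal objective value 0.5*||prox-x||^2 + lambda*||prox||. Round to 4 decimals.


Step 1: Compute ||x||.
||x|| = 10.0949
Step 2: Compute scaling factor.
scale = max(0, 1 - 3.75/10.0949) = 0.6285
Step 3: prox(x) = [-4.4005, 4.5709]
||prox(x)|| = 6.3449
Step 4: Proximal objective.
0.5*||prox-x||^2 = 7.0313
lambda*||prox|| = 23.7934
Total = 30.8244


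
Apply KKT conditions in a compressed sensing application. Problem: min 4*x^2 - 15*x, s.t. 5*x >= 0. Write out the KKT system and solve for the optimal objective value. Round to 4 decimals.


Step 1: Try lambda = 0 (constraint inactive).
Stationarity: 2*4*x - 15 = 0
x* = 15/(2*4) = 1.875
Check constraint: 5*1.875 = 9.375 >= 0 -- satisfied.
Step 2: Compute optimal value.
f(x*) = 4*1.875^2 - 15*1.875 = -14.0625


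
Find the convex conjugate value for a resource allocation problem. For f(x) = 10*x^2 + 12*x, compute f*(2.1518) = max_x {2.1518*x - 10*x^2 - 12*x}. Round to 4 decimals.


f*(y) = sup_x {y*x - a*x^2 - b*x} = sup_x {(y-b)*x - a*x^2}
FOC: (y - b) - 2a*x = 0 => x* = (y - b)/(2a)
x* = (2.1518 - 12)/(2*10) = -0.4924
f*(2.1518) = (y-b)^2/(4a) = (2.1518 - 12)^2/(4*10)
= 96.987/40 = 2.4247


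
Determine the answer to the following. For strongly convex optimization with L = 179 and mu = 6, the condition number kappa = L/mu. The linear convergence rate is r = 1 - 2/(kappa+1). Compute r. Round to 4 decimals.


Step 1: Compute the condition number.
kappa = L/mu = 179/6 = 29.8333
Step 2: Compute the convergence rate.
r = 1 - 2/(kappa + 1) = 1 - 2*mu/(L + mu) = (L - mu)/(L + mu) = 173/185 = 0.9351


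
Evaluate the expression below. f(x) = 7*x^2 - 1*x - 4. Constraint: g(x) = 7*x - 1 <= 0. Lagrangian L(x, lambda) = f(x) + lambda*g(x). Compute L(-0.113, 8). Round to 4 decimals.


Step 1: Evaluate f(x).
f(-0.113) = 7*(-0.113)^2 - 1*(-0.113) - 4 = -3.7976
Step 2: Evaluate g(x).
g(-0.113) = 7*-0.113 - 1 = -1.791
Step 3: Compute Lagrangian.
L = -3.7976 + 8*-1.791 = -18.1256


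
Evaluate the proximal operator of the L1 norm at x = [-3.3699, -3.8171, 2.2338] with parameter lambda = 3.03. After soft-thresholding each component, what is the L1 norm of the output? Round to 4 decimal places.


Soft-thresholding with lambda = 3.03:
prox(-3.3699) = sign(-3.3699)*max(|-3.3699| - 3.03, 0) = -0.3399
prox(-3.8171) = sign(-3.8171)*max(|-3.8171| - 3.03, 0) = -0.7871
prox(2.2338) = sign(2.2338)*max(|2.2338| - 3.03, 0) = 0.0
prox(x) = [-0.3399, -0.7871, 0.0]
||prox(x)||_1 = 0.3399 + 0.7871 + 0.0 = 1.127


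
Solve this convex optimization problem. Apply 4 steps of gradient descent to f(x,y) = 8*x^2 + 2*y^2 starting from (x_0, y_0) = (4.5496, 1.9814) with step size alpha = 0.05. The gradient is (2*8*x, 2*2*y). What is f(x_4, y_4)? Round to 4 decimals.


Gradient descent on f(x,y) = 8*x^2 + 2*y^2.
Starting point: (4.5496, 1.9814), alpha = 0.05
Step 1: grad_x = 2*8*4.5496 = 72.7936, grad_y = 2*2*1.9814 = 7.9256
  x_1 = 4.5496 - 0.05*72.7936 = 0.9099
  y_1 = 1.9814 - 0.05*7.9256 = 1.5851
Step 2: grad_x = 2*8*0.9099 = 14.5587, grad_y = 2*2*1.5851 = 6.3405
  x_2 = 0.9099 - 0.05*14.5587 = 0.182
  y_2 = 1.5851 - 0.05*6.3405 = 1.2681
Step 3: grad_x = 2*8*0.182 = 2.9117, grad_y = 2*2*1.2681 = 5.0724
  x_3 = 0.182 - 0.05*2.9117 = 0.0364
  y_3 = 1.2681 - 0.05*5.0724 = 1.0145
Step 4: grad_x = 2*8*0.0364 = 0.5823, grad_y = 2*2*1.0145 = 4.0579
  x_4 = 0.0364 - 0.05*0.5823 = 0.0073
  y_4 = 1.0145 - 0.05*4.0579 = 0.8116
f(0.0073, 0.8116) = 8*0.0073^2 + 2*0.8116^2 = 1.3178


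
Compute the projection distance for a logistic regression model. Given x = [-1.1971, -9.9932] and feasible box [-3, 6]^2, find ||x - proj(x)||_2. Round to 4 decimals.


Project each component onto [-3, 6].
clip(-1.1971) = -1.1971, clip(-9.9932) = -3.0
Projection = [-1.1971, -3.0]
Squared diffs: [0.0, 48.9048]
Distance = sqrt(48.9048) = 6.9932


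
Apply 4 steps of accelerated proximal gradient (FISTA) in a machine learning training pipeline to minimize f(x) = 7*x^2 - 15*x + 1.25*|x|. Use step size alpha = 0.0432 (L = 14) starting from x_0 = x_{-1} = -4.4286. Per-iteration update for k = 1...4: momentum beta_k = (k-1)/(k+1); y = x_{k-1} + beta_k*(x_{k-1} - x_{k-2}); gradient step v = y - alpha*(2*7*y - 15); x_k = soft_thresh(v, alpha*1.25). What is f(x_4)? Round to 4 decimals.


FISTA on f(x) = 7*x^2 - 15*x + 1.25*|x|
L = 14, alpha = 0.0432
Iteration 1: beta = 0.0, y = -4.4286 + 0.0*(-4.4286 + 4.4286) = -4.4286
  grad(y) = -77.0004, v = y - alpha*grad = -1.1022
  prox(v) = soft_thresh(-1.1022, 0.054) = -1.0482
Iteration 2: beta = 0.3333, y = -1.0482 + 0.3333*(-1.0482 + 4.4286) = 0.0786
  grad(y) = -13.8993, v = y - alpha*grad = 0.6791
  prox(v) = soft_thresh(0.6791, 0.054) = 0.6251
Iteration 3: beta = 0.5, y = 0.6251 + 0.5*(0.6251 + 1.0482) = 1.4617
  grad(y) = 5.4638, v = y - alpha*grad = 1.2257
  prox(v) = soft_thresh(1.2257, 0.054) = 1.1717
Iteration 4: beta = 0.6, y = 1.1717 + 0.6*(1.1717 - 0.6251) = 1.4996
  grad(y) = 5.9947, v = y - alpha*grad = 1.2406
  prox(v) = soft_thresh(1.2406, 0.054) = 1.1866
f(x_4) = 7*1.1866^2 - 15*1.1866 + 1.25*|1.1866| = -6.4595


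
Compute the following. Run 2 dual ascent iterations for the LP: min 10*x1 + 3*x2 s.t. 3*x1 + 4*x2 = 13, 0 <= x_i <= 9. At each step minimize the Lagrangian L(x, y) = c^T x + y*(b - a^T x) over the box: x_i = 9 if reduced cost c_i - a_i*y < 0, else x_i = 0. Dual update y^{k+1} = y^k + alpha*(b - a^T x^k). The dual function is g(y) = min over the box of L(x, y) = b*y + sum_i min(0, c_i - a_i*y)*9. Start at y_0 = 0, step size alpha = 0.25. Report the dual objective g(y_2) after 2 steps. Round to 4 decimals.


Dual ascent for LP: min 10*x1 + 3*x2, 3*x1 + 4*x2 = 13, 0 <= x_i <= 9
Step 1: y^k = 0.0, reduced costs: (10.0, 3.0)
  x^k = (0.0, 0.0), subgradient = b - a^T x = 13.0
  y^{k+1} = 0.0 + 0.25*13.0 = 3.25
Step 2: y^k = 3.25, reduced costs: (0.25, -10.0)
  x^k = (0.0, 9.0), subgradient = b - a^T x = -23.0
  y^{k+1} = 3.25 + 0.25*-23.0 = -2.5
Dual objective at y_2 = -2.5: reduced costs (17.5, 13.0), box minimizer x = (0.0, 0.0)
g(y_2) = b*y + (c1 - a1*y)*x1 + (c2 - a2*y)*x2 = 13*(-2.5) + 17.5*0.0 + 13.0*0.0 = -32.5 + 0.0 + 0.0 = -32.5


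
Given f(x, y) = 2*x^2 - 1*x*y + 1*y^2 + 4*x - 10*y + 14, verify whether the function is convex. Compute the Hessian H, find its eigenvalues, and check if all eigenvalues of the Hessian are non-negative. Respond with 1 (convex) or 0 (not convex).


The Hessian of f(x,y) = 2*x^2 - 1*x*y + 1*y^2 + 4*x - 10*y + 14 is:
H = [[4, -1], [-1, 2]]
Trace = 4 + 2 = 6
Determinant = 4*2 - (-1)^2 = 7
Discriminant = (6)^2 - 4*7 = 8.0
Eigenvalues: lambda_1 = 1.5858, lambda_2 = 4.4142
The function is convex.

1


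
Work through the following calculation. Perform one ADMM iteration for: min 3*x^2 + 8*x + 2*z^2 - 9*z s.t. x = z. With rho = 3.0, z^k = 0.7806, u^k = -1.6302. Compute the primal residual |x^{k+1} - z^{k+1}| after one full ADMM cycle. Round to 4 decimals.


ADMM iteration with rho = 3.0, z^k = 0.7806, u^k = -1.6302
Step 1: x-update.
Minimize 3*x^2 + 8*x + (3.0/2)*(x - 0.7806 - 1.6302)^2
FOC: (2*3 + 3.0)*x = -8 + 3.0*(0.7806 + 1.6302)
x^{k+1} = -0.0853
Step 2: z-update.
Minimize 2*z^2 - 9*z + (3.0/2)*(-0.0853 - z - 1.6302)^2
FOC: (2*2 + 3.0)*z = 9 + 3.0*(-0.0853 - 1.6302)
z^{k+1} = 0.5505
Step 3: u-update.
u^{k+1} = -1.6302 - 0.0853 - 0.5505 = -2.266
Step 4: Primal residual = |-0.0853 - 0.5505| = 0.6358


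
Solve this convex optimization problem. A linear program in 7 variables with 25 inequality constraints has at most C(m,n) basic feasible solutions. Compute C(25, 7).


Each vertex corresponds to some choice of n active constraints out of m, so the number of vertices is at most C(m, n) = m! / (n!(m-n)!).
m = 25, n = 7
Numerator: 25 * 24 * 23 * 22 * 21 * 20 * 19
Denominator: 7! = 5040
C(25, 7) = 480700


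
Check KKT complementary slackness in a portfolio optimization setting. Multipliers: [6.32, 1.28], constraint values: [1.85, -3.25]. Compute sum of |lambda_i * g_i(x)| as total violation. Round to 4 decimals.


KKT complementary slackness check:
lambda_1 * g_1 = 6.32 * 1.85 = 11.692
lambda_2 * g_2 = 1.28 * -3.25 = -4.16
Total violation = 11.692 + 4.16 = 15.852


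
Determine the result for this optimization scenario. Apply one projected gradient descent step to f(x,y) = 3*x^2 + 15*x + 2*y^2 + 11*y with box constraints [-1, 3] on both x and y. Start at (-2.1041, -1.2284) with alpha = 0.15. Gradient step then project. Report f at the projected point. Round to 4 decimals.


Step 1: Compute gradient at (-2.1041, -1.2284).
grad_x = 2*3*-2.1041 + 15 = 2.3754
grad_y = 2*2*-1.2284 + 11 = 6.0864
Step 2: Gradient step.
x_raw = -2.1041 - 0.15*2.3754 = -2.4604
y_raw = -1.2284 - 0.15*6.0864 = -2.1414
Step 3: Project onto [-1, 3].
x_proj = clip(-2.4604) = -1.0
y_proj = clip(-2.1414) = -1.0
Step 4: Evaluate f.
f(-1.0, -1.0) = -21.0


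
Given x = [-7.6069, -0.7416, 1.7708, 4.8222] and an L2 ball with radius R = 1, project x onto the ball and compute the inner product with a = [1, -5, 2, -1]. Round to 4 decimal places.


Step 1: Compute ||x|| (intermediates to 6 decimals).
||x|| = sqrt((-7.6069)^2 + (-0.7416)^2 + 1.7708^2 + 4.8222^2) = 9.208922
Step 2: Project.
Since ||x|| > R, scale = R/||x|| = 1/9.208922 = 0.10859, proj(x) = scale * x
proj(x) = [-0.826033, -0.08053, 0.192291, 0.523643]
Step 3: Dot product.
a^T * proj(x) = 1*(-0.826033) - 5*(-0.08053) + 2*0.192291 - 1*0.523643 = -0.5624


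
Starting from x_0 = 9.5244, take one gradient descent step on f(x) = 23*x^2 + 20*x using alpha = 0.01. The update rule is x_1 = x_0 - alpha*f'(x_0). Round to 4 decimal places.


We compute the gradient at x_0 and apply the update.
f'(x) = 46*x + 20
f'(9.5244) = 46*9.5244 + 20 = 458.1224
x_1 = 9.5244 - 0.01*458.1224 = 4.9432


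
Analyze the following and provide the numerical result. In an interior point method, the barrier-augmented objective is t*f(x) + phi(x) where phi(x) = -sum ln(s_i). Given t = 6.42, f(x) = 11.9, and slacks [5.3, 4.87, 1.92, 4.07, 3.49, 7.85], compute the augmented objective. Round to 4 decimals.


Step 1: Compute log-barrier.
ln values: [1.6677, 1.5831, 0.6523, 1.4036, 1.2499, 2.0605]
phi = -(1.6677 + 1.5831 + 0.6523 + 1.4036 + 1.2499 + 2.0605) = -8.6172
Step 2: Compute augmented objective.
t*f(x) = 6.42*11.9 = 76.398
Total = 76.398 - 8.6172 = 67.7808


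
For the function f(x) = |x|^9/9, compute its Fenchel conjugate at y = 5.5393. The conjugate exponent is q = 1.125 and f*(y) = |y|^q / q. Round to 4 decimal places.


The conjugate exponent q satisfies 1/p + 1/q = 1.
p = 9, so q = 9/(9 - 1) = 1.125
|y|^q = 5.5393^1.125 = 6.861
f*(5.5393) = 6.861 / 1.125 = 6.0987


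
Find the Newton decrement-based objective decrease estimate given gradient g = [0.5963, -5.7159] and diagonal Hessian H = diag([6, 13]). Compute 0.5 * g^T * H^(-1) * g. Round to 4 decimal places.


Step 1: H is diagonal, so H^(-1) * g = [0.0994, -0.4397].
Step 2: g^T H^(-1) g = sum_i g_i^2 / H_ii
  = (0.5963)^2/6 + (-5.7159)^2/13
  = 0.0593 + 2.5132 = 2.5725
Step 3: Objective decrease = 0.5 * g^T H^(-1) g = 1.2862


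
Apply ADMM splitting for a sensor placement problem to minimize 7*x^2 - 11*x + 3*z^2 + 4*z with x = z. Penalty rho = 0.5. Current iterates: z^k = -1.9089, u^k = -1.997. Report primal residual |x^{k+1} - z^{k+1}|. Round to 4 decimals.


ADMM iteration with rho = 0.5, z^k = -1.9089, u^k = -1.997
Step 1: x-update.
Minimize 7*x^2 - 11*x + (0.5/2)*(x + 1.9089 - 1.997)^2
FOC: (2*7 + 0.5)*x = 11 + 0.5*(-1.9089 + 1.997)
x^{k+1} = 0.7617
Step 2: z-update.
Minimize 3*z^2 + 4*z + (0.5/2)*(0.7617 - z - 1.997)^2
FOC: (2*3 + 0.5)*z = -4 + 0.5*(0.7617 - 1.997)
z^{k+1} = -0.7104
Step 3: u-update.
u^{k+1} = -1.997 + 0.7617 + 0.7104 = -0.5249
Step 4: Primal residual = |0.7617 + 0.7104| = 1.4721


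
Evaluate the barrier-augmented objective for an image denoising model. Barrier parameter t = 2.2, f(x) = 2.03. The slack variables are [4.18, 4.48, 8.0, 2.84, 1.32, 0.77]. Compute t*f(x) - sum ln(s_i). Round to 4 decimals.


Step 1: Compute log-barrier.
ln values: [1.4303, 1.4996, 2.0794, 1.0438, 0.2776, -0.2614]
phi = -(1.4303 + 1.4996 + 2.0794 + 1.0438 + 0.2776 - 0.2614) = -6.0694
Step 2: Compute augmented objective.
t*f(x) = 2.2*2.03 = 4.466
Total = 4.466 - 6.0694 = -1.6034


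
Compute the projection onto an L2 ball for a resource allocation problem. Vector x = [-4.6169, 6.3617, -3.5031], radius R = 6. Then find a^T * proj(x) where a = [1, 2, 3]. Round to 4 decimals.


Step 1: Compute ||x|| (intermediates to 6 decimals).
||x|| = sqrt((-4.6169)^2 + 6.3617^2 + (-3.5031)^2) = 8.605737
Step 2: Project.
Since ||x|| > R, scale = R/||x|| = 6/8.605737 = 0.697209, proj(x) = scale * x
proj(x) = [-3.218944, 4.435434, -2.442393]
Step 3: Dot product.
a^T * proj(x) = 1*(-3.218944) + 2*4.435434 + 3*(-2.442393) = -1.6753


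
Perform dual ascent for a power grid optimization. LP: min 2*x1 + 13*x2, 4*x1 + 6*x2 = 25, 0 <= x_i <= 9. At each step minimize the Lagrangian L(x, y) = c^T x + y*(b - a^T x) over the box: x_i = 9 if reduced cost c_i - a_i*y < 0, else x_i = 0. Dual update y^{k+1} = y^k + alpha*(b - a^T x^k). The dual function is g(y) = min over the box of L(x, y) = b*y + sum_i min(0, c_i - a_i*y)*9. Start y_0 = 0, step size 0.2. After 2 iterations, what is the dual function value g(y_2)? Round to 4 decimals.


Dual ascent for LP: min 2*x1 + 13*x2, 4*x1 + 6*x2 = 25, 0 <= x_i <= 9
Step 1: y^k = 0.0, reduced costs: (2.0, 13.0)
  x^k = (0.0, 0.0), subgradient = b - a^T x = 25.0
  y^{k+1} = 0.0 + 0.2*25.0 = 5.0
Step 2: y^k = 5.0, reduced costs: (-18.0, -17.0)
  x^k = (9.0, 9.0), subgradient = b - a^T x = -65.0
  y^{k+1} = 5.0 + 0.2*-65.0 = -8.0
Dual objective at y_2 = -8.0: reduced costs (34.0, 61.0), box minimizer x = (0.0, 0.0)
g(y_2) = b*y + (c1 - a1*y)*x1 + (c2 - a2*y)*x2 = 25*(-8.0) + 34.0*0.0 + 61.0*0.0 = -200.0 + 0.0 + 0.0 = -200.0


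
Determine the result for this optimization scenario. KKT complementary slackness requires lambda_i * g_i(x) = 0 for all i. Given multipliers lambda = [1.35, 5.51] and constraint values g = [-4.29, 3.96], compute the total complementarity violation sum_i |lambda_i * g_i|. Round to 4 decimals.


KKT complementary slackness check:
lambda_1 * g_1 = 1.35 * -4.29 = -5.7915
lambda_2 * g_2 = 5.51 * 3.96 = 21.8196
Total violation = 5.7915 + 21.8196 = 27.6111


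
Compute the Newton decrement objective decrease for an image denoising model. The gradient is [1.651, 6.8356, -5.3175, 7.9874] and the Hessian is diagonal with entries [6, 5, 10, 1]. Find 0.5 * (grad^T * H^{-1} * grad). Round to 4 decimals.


Step 1: H is diagonal, so H^(-1) * g = [0.2752, 1.3671, -0.5318, 7.9874].
Step 2: g^T H^(-1) g = sum_i g_i^2 / H_ii
  = (1.651)^2/6 + (6.8356)^2/5 + (-5.3175)^2/10 + (7.9874)^2/1
  = 0.4543 + 9.3451 + 2.8276 + 63.7986 = 76.4255
Step 3: Objective decrease = 0.5 * g^T H^(-1) g = 38.2128


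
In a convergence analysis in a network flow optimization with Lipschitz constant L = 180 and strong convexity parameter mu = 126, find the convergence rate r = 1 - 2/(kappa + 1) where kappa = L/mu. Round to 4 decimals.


Step 1: Compute the condition number.
kappa = L/mu = 180/126 = 1.4286
Step 2: Compute the convergence rate.
r = 1 - 2/(kappa + 1) = 1 - 2*mu/(L + mu) = (L - mu)/(L + mu) = 54/306 = 0.1765


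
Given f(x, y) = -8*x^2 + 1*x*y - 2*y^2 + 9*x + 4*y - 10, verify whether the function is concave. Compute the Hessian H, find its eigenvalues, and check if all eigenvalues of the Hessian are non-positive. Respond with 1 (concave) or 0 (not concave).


The Hessian of f(x,y) = -8*x^2 + 1*x*y - 2*y^2 + 9*x + 4*y - 10 is:
H = [[-16, 1], [1, -4]]
Trace = -16 - 4 = -20
Determinant = -16*-4 - (1)^2 = 63
Discriminant = (-20)^2 - 4*63 = 148.0
Eigenvalues: lambda_1 = -16.0828, lambda_2 = -3.9172
The function is concave.

1


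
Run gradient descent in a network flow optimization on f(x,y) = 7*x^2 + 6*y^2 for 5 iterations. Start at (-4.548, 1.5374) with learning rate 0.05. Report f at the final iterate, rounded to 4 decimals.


Gradient descent on f(x,y) = 7*x^2 + 6*y^2.
Starting point: (-4.548, 1.5374), alpha = 0.05
Step 1: grad_x = 2*7*-4.548 = -63.672, grad_y = 2*6*1.5374 = 18.4488
  x_1 = -4.548 - 0.05*-63.672 = -1.3644
  y_1 = 1.5374 - 0.05*18.4488 = 0.615
Step 2: grad_x = 2*7*-1.3644 = -19.1016, grad_y = 2*6*0.615 = 7.3795
  x_2 = -1.3644 - 0.05*-19.1016 = -0.4093
  y_2 = 0.615 - 0.05*7.3795 = 0.246
Step 3: grad_x = 2*7*-0.4093 = -5.7305, grad_y = 2*6*0.246 = 2.9518
  x_3 = -0.4093 - 0.05*-5.7305 = -0.1228
  y_3 = 0.246 - 0.05*2.9518 = 0.0984
Step 4: grad_x = 2*7*-0.1228 = -1.7191, grad_y = 2*6*0.0984 = 1.1807
  x_4 = -0.1228 - 0.05*-1.7191 = -0.0368
  y_4 = 0.0984 - 0.05*1.1807 = 0.0394
Step 5: grad_x = 2*7*-0.0368 = -0.5157, grad_y = 2*6*0.0394 = 0.4723
  x_5 = -0.0368 - 0.05*-0.5157 = -0.0111
  y_5 = 0.0394 - 0.05*0.4723 = 0.0157
f(-0.0111, 0.0157) = 7*(-0.0111)^2 + 6*0.0157^2 = 0.0023


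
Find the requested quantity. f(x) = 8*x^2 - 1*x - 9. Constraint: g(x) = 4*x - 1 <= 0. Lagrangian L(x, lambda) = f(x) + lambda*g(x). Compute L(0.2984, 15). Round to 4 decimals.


Step 1: Evaluate f(x).
f(0.2984) = 8*0.2984^2 - 1*0.2984 - 9 = -8.5861
Step 2: Evaluate g(x).
g(0.2984) = 4*0.2984 - 1 = 0.1936
Step 3: Compute Lagrangian.
L = -8.5861 + 15*0.1936 = -5.6821


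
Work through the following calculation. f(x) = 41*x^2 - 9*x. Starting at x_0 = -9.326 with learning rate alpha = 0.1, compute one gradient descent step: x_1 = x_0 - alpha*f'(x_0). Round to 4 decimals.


We compute the gradient at x_0 and apply the update.
f'(x) = 82*x - 9
f'(-9.326) = 82*-9.326 - 9 = -773.732
x_1 = -9.326 - 0.1*-773.732 = 68.0472


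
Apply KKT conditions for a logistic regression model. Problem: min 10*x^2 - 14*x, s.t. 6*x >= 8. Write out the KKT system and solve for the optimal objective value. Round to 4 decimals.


Step 1: Try lambda = 0 (constraint inactive).
x_unc = 14/(2*10) = 0.7
Check: 6*0.7 = 4.2 < 8 -- violated!
Step 2: Constraint must be active: 6*x = 8
x* = 8/6 = 4/3 = 1.3333 (rounded; the exact value 4/3 is used below)
lambda = (2*10*(4/3) - 14)/6 = 2.1111
Step 3: Compute optimal value.
f(x*) = 10*(4/3)^2 - 14*(4/3) = -0.8889


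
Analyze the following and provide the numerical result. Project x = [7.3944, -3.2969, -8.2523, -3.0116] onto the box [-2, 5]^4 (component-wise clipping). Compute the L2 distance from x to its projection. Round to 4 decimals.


Project each component onto [-2, 5].
clip(7.3944) = 5.0, clip(-3.2969) = -2.0, clip(-8.2523) = -2.0, clip(-3.0116) = -2.0
Projection = [5.0, -2.0, -2.0, -2.0]
Squared diffs: [5.7332, 1.6819, 39.0913, 1.0233]
Distance = sqrt(47.5297) = 6.8942


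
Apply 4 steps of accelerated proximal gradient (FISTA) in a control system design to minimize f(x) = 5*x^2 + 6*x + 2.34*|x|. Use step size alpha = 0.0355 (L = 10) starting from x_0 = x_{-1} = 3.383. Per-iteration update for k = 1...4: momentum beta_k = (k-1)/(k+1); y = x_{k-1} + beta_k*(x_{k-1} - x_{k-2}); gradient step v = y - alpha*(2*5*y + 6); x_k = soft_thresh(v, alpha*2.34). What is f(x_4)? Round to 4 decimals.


FISTA on f(x) = 5*x^2 + 6*x + 2.34*|x|
L = 10, alpha = 0.0355
Iteration 1: beta = 0.0, y = 3.383 + 0.0*(3.383 - 3.383) = 3.383
  grad(y) = 39.83, v = y - alpha*grad = 1.969
  prox(v) = soft_thresh(1.969, 0.0831) = 1.886
Iteration 2: beta = 0.3333, y = 1.886 + 0.3333*(1.886 - 3.383) = 1.387
  grad(y) = 19.8695, v = y - alpha*grad = 0.6816
  prox(v) = soft_thresh(0.6816, 0.0831) = 0.5985
Iteration 3: beta = 0.5, y = 0.5985 + 0.5*(0.5985 - 1.886) = -0.0452
  grad(y) = 5.5479, v = y - alpha*grad = -0.2422
  prox(v) = soft_thresh(-0.2422, 0.0831) = -0.1591
Iteration 4: beta = 0.6, y = -0.1591 + 0.6*(-0.1591 - 0.5985) = -0.6137
  grad(y) = -0.1365, v = y - alpha*grad = -0.6088
  prox(v) = soft_thresh(-0.6088, 0.0831) = -0.5257
f(x_4) = 5*(-0.5257)^2 + 6*(-0.5257) + 2.34*|-0.5257| = -0.5422


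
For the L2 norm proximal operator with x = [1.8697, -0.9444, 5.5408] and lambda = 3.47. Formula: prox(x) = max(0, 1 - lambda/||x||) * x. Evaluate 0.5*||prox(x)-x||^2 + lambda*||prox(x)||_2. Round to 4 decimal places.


Step 1: Compute ||x||.
||x|| = 5.9235
Step 2: Compute scaling factor.
scale = max(0, 1 - 3.47/5.9235) = 0.4142
Step 3: prox(x) = [0.7744, -0.3912, 2.295]
||prox(x)|| = 2.4535
Step 4: Proximal objective.
0.5*||prox-x||^2 = 6.0205
lambda*||prox|| = 8.5136
Total = 14.5342


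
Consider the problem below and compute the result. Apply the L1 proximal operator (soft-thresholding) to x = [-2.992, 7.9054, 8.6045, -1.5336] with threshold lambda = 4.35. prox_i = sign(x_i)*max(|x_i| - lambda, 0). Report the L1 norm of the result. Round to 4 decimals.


Soft-thresholding with lambda = 4.35:
prox(-2.992) = sign(-2.992)*max(|-2.992| - 4.35, 0) = 0.0
prox(7.9054) = sign(7.9054)*max(|7.9054| - 4.35, 0) = 3.5554
prox(8.6045) = sign(8.6045)*max(|8.6045| - 4.35, 0) = 4.2545
prox(-1.5336) = sign(-1.5336)*max(|-1.5336| - 4.35, 0) = 0.0
prox(x) = [0.0, 3.5554, 4.2545, 0.0]
||prox(x)||_1 = 0.0 + 3.5554 + 4.2545 + 0.0 = 7.8099


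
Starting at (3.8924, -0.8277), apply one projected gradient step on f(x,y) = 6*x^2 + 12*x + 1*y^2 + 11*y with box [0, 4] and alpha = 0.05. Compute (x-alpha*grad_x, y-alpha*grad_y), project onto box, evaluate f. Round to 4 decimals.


Step 1: Compute gradient at (3.8924, -0.8277).
grad_x = 2*6*3.8924 + 12 = 58.7088
grad_y = 2*1*-0.8277 + 11 = 9.3446
Step 2: Gradient step.
x_raw = 3.8924 - 0.05*58.7088 = 0.957
y_raw = -0.8277 - 0.05*9.3446 = -1.2949
Step 3: Project onto [0, 4].
x_proj = clip(0.957) = 0.957
y_proj = clip(-1.2949) = 0.0
Step 4: Evaluate f.
f(0.957, 0.0) = 16.9782


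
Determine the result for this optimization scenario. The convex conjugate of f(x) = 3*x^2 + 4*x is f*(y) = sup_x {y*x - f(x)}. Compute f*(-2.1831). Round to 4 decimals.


f*(y) = sup_x {y*x - a*x^2 - b*x} = sup_x {(y-b)*x - a*x^2}
FOC: (y - b) - 2a*x = 0 => x* = (y - b)/(2a)
x* = (-2.1831 - 4)/(2*3) = -1.0305
f*(-2.1831) = (y-b)^2/(4a) = (-2.1831 - 4)^2/(4*3)
= 38.2307/12 = 3.1859


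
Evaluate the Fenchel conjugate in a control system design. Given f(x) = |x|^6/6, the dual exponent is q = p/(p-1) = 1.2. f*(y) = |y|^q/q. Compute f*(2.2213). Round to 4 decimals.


The conjugate exponent q satisfies 1/p + 1/q = 1.
p = 6, so q = 6/(6 - 1) = 1.2
|y|^q = 2.2213^1.2 = 2.6057
f*(2.2213) = 2.6057 / 1.2 = 2.1714


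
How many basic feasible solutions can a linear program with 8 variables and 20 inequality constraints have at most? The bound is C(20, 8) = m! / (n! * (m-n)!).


Each vertex corresponds to some choice of n active constraints out of m, so the number of vertices is at most C(m, n) = m! / (n!(m-n)!).
m = 20, n = 8
Numerator: 20 * 19 * 18 * 17 * 16 * 15 * 14 * 13
Denominator: 8! = 40320
C(20, 8) = 125970


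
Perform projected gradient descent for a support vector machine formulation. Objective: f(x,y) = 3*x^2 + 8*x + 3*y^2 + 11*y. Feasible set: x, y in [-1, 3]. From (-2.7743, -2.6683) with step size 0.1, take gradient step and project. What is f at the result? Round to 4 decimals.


Step 1: Compute gradient at (-2.7743, -2.6683).
grad_x = 2*3*-2.7743 + 8 = -8.6458
grad_y = 2*3*-2.6683 + 11 = -5.0098
Step 2: Gradient step.
x_raw = -2.7743 - 0.1*-8.6458 = -1.9097
y_raw = -2.6683 - 0.1*-5.0098 = -2.1673
Step 3: Project onto [-1, 3].
x_proj = clip(-1.9097) = -1.0
y_proj = clip(-2.1673) = -1.0
Step 4: Evaluate f.
f(-1.0, -1.0) = -13.0


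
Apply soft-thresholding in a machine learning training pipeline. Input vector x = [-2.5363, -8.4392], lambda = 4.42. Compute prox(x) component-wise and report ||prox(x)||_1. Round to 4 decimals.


Soft-thresholding with lambda = 4.42:
prox(-2.5363) = sign(-2.5363)*max(|-2.5363| - 4.42, 0) = 0.0
prox(-8.4392) = sign(-8.4392)*max(|-8.4392| - 4.42, 0) = -4.0192
prox(x) = [0.0, -4.0192]
||prox(x)||_1 = 0.0 + 4.0192 = 4.0192


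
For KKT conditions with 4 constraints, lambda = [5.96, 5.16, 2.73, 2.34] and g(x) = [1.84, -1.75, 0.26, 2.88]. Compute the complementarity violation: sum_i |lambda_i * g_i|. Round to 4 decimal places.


KKT complementary slackness check:
lambda_1 * g_1 = 5.96 * 1.84 = 10.9664
lambda_2 * g_2 = 5.16 * -1.75 = -9.03
lambda_3 * g_3 = 2.73 * 0.26 = 0.7098
lambda_4 * g_4 = 2.34 * 2.88 = 6.7392
Total violation = 10.9664 + 9.03 + 0.7098 + 6.7392 = 27.4454


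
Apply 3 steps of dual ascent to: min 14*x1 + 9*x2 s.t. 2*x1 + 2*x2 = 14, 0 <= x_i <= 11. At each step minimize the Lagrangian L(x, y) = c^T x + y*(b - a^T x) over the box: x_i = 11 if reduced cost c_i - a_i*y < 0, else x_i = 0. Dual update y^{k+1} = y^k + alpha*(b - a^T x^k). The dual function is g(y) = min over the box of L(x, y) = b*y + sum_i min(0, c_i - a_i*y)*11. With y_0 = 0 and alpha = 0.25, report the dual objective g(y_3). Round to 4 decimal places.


Dual ascent for LP: min 14*x1 + 9*x2, 2*x1 + 2*x2 = 14, 0 <= x_i <= 11
Step 1: y^k = 0.0, reduced costs: (14.0, 9.0)
  x^k = (0.0, 0.0), subgradient = b - a^T x = 14.0
  y^{k+1} = 0.0 + 0.25*14.0 = 3.5
Step 2: y^k = 3.5, reduced costs: (7.0, 2.0)
  x^k = (0.0, 0.0), subgradient = b - a^T x = 14.0
  y^{k+1} = 3.5 + 0.25*14.0 = 7.0
Step 3: y^k = 7.0, reduced costs: (0.0, -5.0)
  x^k = (0.0, 11.0), subgradient = b - a^T x = -8.0
  y^{k+1} = 7.0 + 0.25*-8.0 = 5.0
Dual objective at y_3 = 5.0: reduced costs (4.0, -1.0), box minimizer x = (0.0, 11.0)
g(y_3) = b*y + (c1 - a1*y)*x1 + (c2 - a2*y)*x2 = 14*5.0 + 4.0*0.0 + (-1.0)*11.0 = 70.0 + 0.0 - 11.0 = 59.0


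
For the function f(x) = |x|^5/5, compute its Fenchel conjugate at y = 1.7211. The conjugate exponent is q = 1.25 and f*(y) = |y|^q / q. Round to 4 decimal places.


The conjugate exponent q satisfies 1/p + 1/q = 1.
p = 5, so q = 5/(5 - 1) = 1.25
|y|^q = 1.7211^1.25 = 1.9713
f*(1.7211) = 1.9713 / 1.25 = 1.5771


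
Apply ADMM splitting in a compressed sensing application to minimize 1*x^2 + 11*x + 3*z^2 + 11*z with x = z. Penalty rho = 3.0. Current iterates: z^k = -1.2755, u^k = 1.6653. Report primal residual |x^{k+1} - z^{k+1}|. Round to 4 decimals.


ADMM iteration with rho = 3.0, z^k = -1.2755, u^k = 1.6653
Step 1: x-update.
Minimize 1*x^2 + 11*x + (3.0/2)*(x + 1.2755 + 1.6653)^2
FOC: (2*1 + 3.0)*x = -11 + 3.0*(-1.2755 - 1.6653)
x^{k+1} = -3.9645
Step 2: z-update.
Minimize 3*z^2 + 11*z + (3.0/2)*(-3.9645 - z + 1.6653)^2
FOC: (2*3 + 3.0)*z = -11 + 3.0*(-3.9645 + 1.6653)
z^{k+1} = -1.9886
Step 3: u-update.
u^{k+1} = 1.6653 - 3.9645 + 1.9886 = -0.3106
Step 4: Primal residual = |-3.9645 + 1.9886| = 1.9759


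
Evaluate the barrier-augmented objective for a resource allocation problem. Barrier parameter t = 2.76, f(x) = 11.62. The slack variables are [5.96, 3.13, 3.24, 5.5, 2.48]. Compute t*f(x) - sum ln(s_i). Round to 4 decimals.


Step 1: Compute log-barrier.
ln values: [1.7851, 1.141, 1.1756, 1.7047, 0.9083]
phi = -(1.7851 + 1.141 + 1.1756 + 1.7047 + 0.9083) = -6.7147
Step 2: Compute augmented objective.
t*f(x) = 2.76*11.62 = 32.0712
Total = 32.0712 - 6.7147 = 25.3565


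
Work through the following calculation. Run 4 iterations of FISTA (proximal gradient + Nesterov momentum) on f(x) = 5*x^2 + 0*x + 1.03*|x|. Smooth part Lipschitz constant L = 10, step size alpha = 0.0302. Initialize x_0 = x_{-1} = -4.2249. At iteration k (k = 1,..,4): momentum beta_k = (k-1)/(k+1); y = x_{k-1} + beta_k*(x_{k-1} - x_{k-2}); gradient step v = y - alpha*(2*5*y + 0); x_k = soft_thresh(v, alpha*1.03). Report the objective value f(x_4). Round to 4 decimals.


FISTA on f(x) = 5*x^2 + 0*x + 1.03*|x|
L = 10, alpha = 0.0302
Iteration 1: beta = 0.0, y = -4.2249 + 0.0*(-4.2249 + 4.2249) = -4.2249
  grad(y) = -42.249, v = y - alpha*grad = -2.949
  prox(v) = soft_thresh(-2.949, 0.0311) = -2.9179
Iteration 2: beta = 0.3333, y = -2.9179 + 0.3333*(-2.9179 + 4.2249) = -2.4822
  grad(y) = -24.822, v = y - alpha*grad = -1.7326
  prox(v) = soft_thresh(-1.7326, 0.0311) = -1.7015
Iteration 3: beta = 0.5, y = -1.7015 + 0.5*(-1.7015 + 2.9179) = -1.0933
  grad(y) = -10.9327, v = y - alpha*grad = -0.7631
  prox(v) = soft_thresh(-0.7631, 0.0311) = -0.732
Iteration 4: beta = 0.6, y = -0.732 + 0.6*(-0.732 + 1.7015) = -0.1503
  grad(y) = -1.5031, v = y - alpha*grad = -0.1049
  prox(v) = soft_thresh(-0.1049, 0.0311) = -0.0738
f(x_4) = 5*(-0.0738)^2 + 0*(-0.0738) + 1.03*|-0.0738| = 0.1033


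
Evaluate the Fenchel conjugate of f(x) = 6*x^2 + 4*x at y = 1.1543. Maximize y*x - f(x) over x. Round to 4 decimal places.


f*(y) = sup_x {y*x - a*x^2 - b*x} = sup_x {(y-b)*x - a*x^2}
FOC: (y - b) - 2a*x = 0 => x* = (y - b)/(2a)
x* = (1.1543 - 4)/(2*6) = -0.2371
f*(1.1543) = (y-b)^2/(4a) = (1.1543 - 4)^2/(4*6)
= 8.098/24 = 0.3374


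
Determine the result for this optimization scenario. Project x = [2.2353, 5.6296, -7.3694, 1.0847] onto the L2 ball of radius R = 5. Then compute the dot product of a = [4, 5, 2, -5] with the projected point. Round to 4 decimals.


Step 1: Compute ||x|| (intermediates to 6 decimals).
||x|| = sqrt(2.2353^2 + 5.6296^2 + (-7.3694)^2 + 1.0847^2) = 9.600708
Step 2: Project.
Since ||x|| > R, scale = R/||x|| = 5/9.600708 = 0.520795, proj(x) = scale * x
proj(x) = [1.164133, 2.931868, -3.837947, 0.564906]
Step 3: Dot product.
a^T * proj(x) = 4*1.164133 + 5*2.931868 + 2*(-3.837947) - 5*0.564906 = 8.8154


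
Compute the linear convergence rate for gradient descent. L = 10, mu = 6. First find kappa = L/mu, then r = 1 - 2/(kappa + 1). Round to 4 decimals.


Step 1: Compute the condition number.
kappa = L/mu = 10/6 = 1.6667
Step 2: Compute the convergence rate.
r = 1 - 2/(kappa + 1) = 1 - 2*mu/(L + mu) = (L - mu)/(L + mu) = 4/16 = 0.25
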